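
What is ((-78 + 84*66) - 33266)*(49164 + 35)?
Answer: -1367732200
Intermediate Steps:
((-78 + 84*66) - 33266)*(49164 + 35) = ((-78 + 5544) - 33266)*49199 = (5466 - 33266)*49199 = -27800*49199 = -1367732200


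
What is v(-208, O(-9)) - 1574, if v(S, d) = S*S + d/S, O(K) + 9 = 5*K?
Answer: 4335787/104 ≈ 41690.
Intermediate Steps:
O(K) = -9 + 5*K
v(S, d) = S² + d/S
v(-208, O(-9)) - 1574 = ((-9 + 5*(-9)) + (-208)³)/(-208) - 1574 = -((-9 - 45) - 8998912)/208 - 1574 = -(-54 - 8998912)/208 - 1574 = -1/208*(-8998966) - 1574 = 4499483/104 - 1574 = 4335787/104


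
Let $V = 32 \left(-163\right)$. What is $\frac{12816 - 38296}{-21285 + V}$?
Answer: $\frac{25480}{26501} \approx 0.96147$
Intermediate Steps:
$V = -5216$
$\frac{12816 - 38296}{-21285 + V} = \frac{12816 - 38296}{-21285 - 5216} = - \frac{25480}{-26501} = \left(-25480\right) \left(- \frac{1}{26501}\right) = \frac{25480}{26501}$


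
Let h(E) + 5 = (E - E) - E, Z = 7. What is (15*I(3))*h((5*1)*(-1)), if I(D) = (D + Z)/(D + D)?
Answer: 0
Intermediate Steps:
I(D) = (7 + D)/(2*D) (I(D) = (D + 7)/(D + D) = (7 + D)/((2*D)) = (7 + D)*(1/(2*D)) = (7 + D)/(2*D))
h(E) = -5 - E (h(E) = -5 + ((E - E) - E) = -5 + (0 - E) = -5 - E)
(15*I(3))*h((5*1)*(-1)) = (15*((1/2)*(7 + 3)/3))*(-5 - 5*1*(-1)) = (15*((1/2)*(1/3)*10))*(-5 - 5*(-1)) = (15*(5/3))*(-5 - 1*(-5)) = 25*(-5 + 5) = 25*0 = 0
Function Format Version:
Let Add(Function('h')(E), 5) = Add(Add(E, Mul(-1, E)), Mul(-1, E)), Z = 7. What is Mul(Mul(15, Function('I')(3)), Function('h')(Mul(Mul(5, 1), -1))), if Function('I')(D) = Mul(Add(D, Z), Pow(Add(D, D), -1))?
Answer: 0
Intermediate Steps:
Function('I')(D) = Mul(Rational(1, 2), Pow(D, -1), Add(7, D)) (Function('I')(D) = Mul(Add(D, 7), Pow(Add(D, D), -1)) = Mul(Add(7, D), Pow(Mul(2, D), -1)) = Mul(Add(7, D), Mul(Rational(1, 2), Pow(D, -1))) = Mul(Rational(1, 2), Pow(D, -1), Add(7, D)))
Function('h')(E) = Add(-5, Mul(-1, E)) (Function('h')(E) = Add(-5, Add(Add(E, Mul(-1, E)), Mul(-1, E))) = Add(-5, Add(0, Mul(-1, E))) = Add(-5, Mul(-1, E)))
Mul(Mul(15, Function('I')(3)), Function('h')(Mul(Mul(5, 1), -1))) = Mul(Mul(15, Mul(Rational(1, 2), Pow(3, -1), Add(7, 3))), Add(-5, Mul(-1, Mul(Mul(5, 1), -1)))) = Mul(Mul(15, Mul(Rational(1, 2), Rational(1, 3), 10)), Add(-5, Mul(-1, Mul(5, -1)))) = Mul(Mul(15, Rational(5, 3)), Add(-5, Mul(-1, -5))) = Mul(25, Add(-5, 5)) = Mul(25, 0) = 0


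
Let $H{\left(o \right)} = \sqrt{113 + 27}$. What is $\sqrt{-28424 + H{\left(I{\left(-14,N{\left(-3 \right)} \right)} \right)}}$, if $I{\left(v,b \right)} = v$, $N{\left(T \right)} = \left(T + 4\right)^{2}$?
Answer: $\sqrt{-28424 + 2 \sqrt{35}} \approx 168.56 i$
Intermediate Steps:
$N{\left(T \right)} = \left(4 + T\right)^{2}$
$H{\left(o \right)} = 2 \sqrt{35}$ ($H{\left(o \right)} = \sqrt{140} = 2 \sqrt{35}$)
$\sqrt{-28424 + H{\left(I{\left(-14,N{\left(-3 \right)} \right)} \right)}} = \sqrt{-28424 + 2 \sqrt{35}}$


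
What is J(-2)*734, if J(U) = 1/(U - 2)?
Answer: -367/2 ≈ -183.50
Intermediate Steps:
J(U) = 1/(-2 + U)
J(-2)*734 = 734/(-2 - 2) = 734/(-4) = -1/4*734 = -367/2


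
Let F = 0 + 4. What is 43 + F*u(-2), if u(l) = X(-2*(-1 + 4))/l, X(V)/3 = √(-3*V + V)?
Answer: 43 - 12*√3 ≈ 22.215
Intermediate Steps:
X(V) = 3*√2*√(-V) (X(V) = 3*√(-3*V + V) = 3*√(-2*V) = 3*(√2*√(-V)) = 3*√2*√(-V))
F = 4
u(l) = 6*√3/l (u(l) = (3*√2*√(-(-2)*(-1 + 4)))/l = (3*√2*√(-(-2)*3))/l = (3*√2*√(-1*(-6)))/l = (3*√2*√6)/l = (6*√3)/l = 6*√3/l)
43 + F*u(-2) = 43 + 4*(6*√3/(-2)) = 43 + 4*(6*√3*(-½)) = 43 + 4*(-3*√3) = 43 - 12*√3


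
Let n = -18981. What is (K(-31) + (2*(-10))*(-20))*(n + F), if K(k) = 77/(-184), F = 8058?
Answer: -803091729/184 ≈ -4.3646e+6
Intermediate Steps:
K(k) = -77/184 (K(k) = 77*(-1/184) = -77/184)
(K(-31) + (2*(-10))*(-20))*(n + F) = (-77/184 + (2*(-10))*(-20))*(-18981 + 8058) = (-77/184 - 20*(-20))*(-10923) = (-77/184 + 400)*(-10923) = (73523/184)*(-10923) = -803091729/184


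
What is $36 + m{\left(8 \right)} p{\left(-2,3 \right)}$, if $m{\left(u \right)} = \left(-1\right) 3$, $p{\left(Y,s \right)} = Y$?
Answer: $42$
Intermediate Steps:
$m{\left(u \right)} = -3$
$36 + m{\left(8 \right)} p{\left(-2,3 \right)} = 36 - -6 = 36 + 6 = 42$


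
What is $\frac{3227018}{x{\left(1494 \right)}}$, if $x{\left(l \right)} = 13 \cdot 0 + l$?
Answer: $\frac{1613509}{747} \approx 2160.0$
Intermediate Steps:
$x{\left(l \right)} = l$ ($x{\left(l \right)} = 0 + l = l$)
$\frac{3227018}{x{\left(1494 \right)}} = \frac{3227018}{1494} = 3227018 \cdot \frac{1}{1494} = \frac{1613509}{747}$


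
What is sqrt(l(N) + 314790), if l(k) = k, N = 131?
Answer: sqrt(314921) ≈ 561.18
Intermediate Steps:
sqrt(l(N) + 314790) = sqrt(131 + 314790) = sqrt(314921)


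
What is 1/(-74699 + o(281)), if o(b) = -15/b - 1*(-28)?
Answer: -281/20982566 ≈ -1.3392e-5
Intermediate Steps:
o(b) = 28 - 15/b (o(b) = -15/b + 28 = 28 - 15/b)
1/(-74699 + o(281)) = 1/(-74699 + (28 - 15/281)) = 1/(-74699 + 7853/281) = 1/(-20982566/281) = -281/20982566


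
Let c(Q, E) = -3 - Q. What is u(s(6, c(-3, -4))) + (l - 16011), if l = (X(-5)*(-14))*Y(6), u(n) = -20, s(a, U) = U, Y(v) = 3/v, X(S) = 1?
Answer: -16038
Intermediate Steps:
l = -7 (l = (1*(-14))*(3/6) = -42/6 = -14*½ = -7)
u(s(6, c(-3, -4))) + (l - 16011) = -20 + (-7 - 16011) = -20 - 16018 = -16038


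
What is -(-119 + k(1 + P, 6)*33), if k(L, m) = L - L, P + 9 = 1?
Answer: 119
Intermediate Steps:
P = -8 (P = -9 + 1 = -8)
k(L, m) = 0
-(-119 + k(1 + P, 6)*33) = -(-119 + 0*33) = -(-119 + 0) = -1*(-119) = 119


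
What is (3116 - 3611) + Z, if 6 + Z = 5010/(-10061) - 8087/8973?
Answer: -45355271890/90277353 ≈ -502.40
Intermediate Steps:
Z = -667982155/90277353 (Z = -6 + (5010/(-10061) - 8087/8973) = -6 + (5010*(-1/10061) - 8087*1/8973) = -6 + (-5010/10061 - 8087/8973) = -6 - 126318037/90277353 = -667982155/90277353 ≈ -7.3992)
(3116 - 3611) + Z = (3116 - 3611) - 667982155/90277353 = -495 - 667982155/90277353 = -45355271890/90277353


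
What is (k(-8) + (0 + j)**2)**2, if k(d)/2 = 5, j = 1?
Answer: 121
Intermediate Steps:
k(d) = 10 (k(d) = 2*5 = 10)
(k(-8) + (0 + j)**2)**2 = (10 + (0 + 1)**2)**2 = (10 + 1**2)**2 = (10 + 1)**2 = 11**2 = 121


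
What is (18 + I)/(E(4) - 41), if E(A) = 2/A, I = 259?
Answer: -554/81 ≈ -6.8395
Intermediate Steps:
(18 + I)/(E(4) - 41) = (18 + 259)/(2/4 - 41) = 277/(2*(1/4) - 41) = 277/(1/2 - 41) = 277/(-81/2) = 277*(-2/81) = -554/81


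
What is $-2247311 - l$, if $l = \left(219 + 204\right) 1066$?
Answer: $-2698229$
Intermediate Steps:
$l = 450918$ ($l = 423 \cdot 1066 = 450918$)
$-2247311 - l = -2247311 - 450918 = -2698229$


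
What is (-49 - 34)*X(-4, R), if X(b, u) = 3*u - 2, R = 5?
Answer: -1079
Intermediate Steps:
X(b, u) = -2 + 3*u
(-49 - 34)*X(-4, R) = (-49 - 34)*(-2 + 3*5) = -83*(-2 + 15) = -83*13 = -1079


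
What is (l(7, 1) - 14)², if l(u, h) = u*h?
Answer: 49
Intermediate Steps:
l(u, h) = h*u
(l(7, 1) - 14)² = (1*7 - 14)² = (7 - 14)² = (-7)² = 49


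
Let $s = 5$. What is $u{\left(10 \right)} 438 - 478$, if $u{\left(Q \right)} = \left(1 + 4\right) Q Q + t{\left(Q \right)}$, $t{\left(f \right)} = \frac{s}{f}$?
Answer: $218741$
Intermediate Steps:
$t{\left(f \right)} = \frac{5}{f}$
$u{\left(Q \right)} = \frac{5}{Q} + 5 Q^{2}$ ($u{\left(Q \right)} = \left(1 + 4\right) Q Q + \frac{5}{Q} = 5 Q Q + \frac{5}{Q} = 5 Q^{2} + \frac{5}{Q} = \frac{5}{Q} + 5 Q^{2}$)
$u{\left(10 \right)} 438 - 478 = \frac{5 \left(1 + 10^{3}\right)}{10} \cdot 438 - 478 = 5 \cdot \frac{1}{10} \left(1 + 1000\right) 438 - 478 = 5 \cdot \frac{1}{10} \cdot 1001 \cdot 438 - 478 = \frac{1001}{2} \cdot 438 - 478 = 219219 - 478 = 218741$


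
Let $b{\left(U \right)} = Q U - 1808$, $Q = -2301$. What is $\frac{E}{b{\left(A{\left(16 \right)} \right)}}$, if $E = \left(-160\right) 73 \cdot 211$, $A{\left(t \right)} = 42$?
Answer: $\frac{246448}{9845} \approx 25.033$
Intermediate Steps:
$b{\left(U \right)} = -1808 - 2301 U$ ($b{\left(U \right)} = - 2301 U - 1808 = -1808 - 2301 U$)
$E = -2464480$ ($E = \left(-11680\right) 211 = -2464480$)
$\frac{E}{b{\left(A{\left(16 \right)} \right)}} = - \frac{2464480}{-1808 - 96642} = - \frac{2464480}{-98450} = \left(-2464480\right) \left(- \frac{1}{98450}\right) = \frac{246448}{9845}$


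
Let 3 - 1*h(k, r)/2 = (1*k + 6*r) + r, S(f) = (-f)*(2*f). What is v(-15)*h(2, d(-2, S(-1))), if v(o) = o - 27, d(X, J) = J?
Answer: -1260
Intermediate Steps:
S(f) = -2*f²
h(k, r) = 6 - 14*r - 2*k (h(k, r) = 6 - 2*((1*k + 6*r) + r) = 6 - 2*((k + 6*r) + r) = 6 - 2*(k + 7*r) = 6 + (-14*r - 2*k) = 6 - 14*r - 2*k)
v(o) = -27 + o
v(-15)*h(2, d(-2, S(-1))) = (-27 - 15)*(6 - (-28)*(-1)² - 2*2) = -42*(6 - (-28) - 4) = -42*(6 - 14*(-2) - 4) = -42*(6 + 28 - 4) = -42*30 = -1260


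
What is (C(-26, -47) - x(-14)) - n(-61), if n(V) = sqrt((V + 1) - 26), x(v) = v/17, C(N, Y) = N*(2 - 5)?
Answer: 1340/17 - I*sqrt(86) ≈ 78.823 - 9.2736*I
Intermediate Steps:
C(N, Y) = -3*N (C(N, Y) = N*(-3) = -3*N)
x(v) = v/17 (x(v) = v*(1/17) = v/17)
n(V) = sqrt(-25 + V) (n(V) = sqrt((1 + V) - 26) = sqrt(-25 + V))
(C(-26, -47) - x(-14)) - n(-61) = (-3*(-26) - (-14)/17) - sqrt(-25 - 61) = (78 - 1*(-14/17)) - sqrt(-86) = (78 + 14/17) - I*sqrt(86) = 1340/17 - I*sqrt(86)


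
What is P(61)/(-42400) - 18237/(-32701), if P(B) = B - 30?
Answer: 14570473/26160800 ≈ 0.55696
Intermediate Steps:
P(B) = -30 + B
P(61)/(-42400) - 18237/(-32701) = (-30 + 61)/(-42400) - 18237/(-32701) = 31*(-1/42400) - 18237*(-1/32701) = -31/42400 + 18237/32701 = 14570473/26160800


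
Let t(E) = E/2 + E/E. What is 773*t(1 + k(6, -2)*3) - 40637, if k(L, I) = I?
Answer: -83593/2 ≈ -41797.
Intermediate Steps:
t(E) = 1 + E/2 (t(E) = E*(½) + 1 = E/2 + 1 = 1 + E/2)
773*t(1 + k(6, -2)*3) - 40637 = 773*(1 + (1 - 2*3)/2) - 40637 = 773*(1 + (1 - 6)/2) - 40637 = 773*(1 + (½)*(-5)) - 40637 = 773*(1 - 5/2) - 40637 = 773*(-3/2) - 40637 = -2319/2 - 40637 = -83593/2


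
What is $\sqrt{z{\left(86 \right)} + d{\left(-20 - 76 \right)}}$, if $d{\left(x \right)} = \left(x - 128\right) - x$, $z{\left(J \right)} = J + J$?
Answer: $2 \sqrt{11} \approx 6.6332$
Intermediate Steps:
$z{\left(J \right)} = 2 J$
$d{\left(x \right)} = -128$ ($d{\left(x \right)} = \left(-128 + x\right) - x = -128$)
$\sqrt{z{\left(86 \right)} + d{\left(-20 - 76 \right)}} = \sqrt{2 \cdot 86 - 128} = \sqrt{172 - 128} = \sqrt{44} = 2 \sqrt{11}$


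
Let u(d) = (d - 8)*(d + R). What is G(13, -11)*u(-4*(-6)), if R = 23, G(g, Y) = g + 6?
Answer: 14288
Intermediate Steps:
G(g, Y) = 6 + g
u(d) = (-8 + d)*(23 + d) (u(d) = (d - 8)*(d + 23) = (-8 + d)*(23 + d))
G(13, -11)*u(-4*(-6)) = (6 + 13)*(-184 + (-4*(-6))² + 15*(-4*(-6))) = 19*(-184 + 24² + 15*24) = 19*(-184 + 576 + 360) = 19*752 = 14288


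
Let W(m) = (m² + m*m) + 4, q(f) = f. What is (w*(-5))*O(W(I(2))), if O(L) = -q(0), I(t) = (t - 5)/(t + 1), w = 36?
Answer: 0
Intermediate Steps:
I(t) = (-5 + t)/(1 + t)
W(m) = 4 + 2*m² (W(m) = (m² + m²) + 4 = 2*m² + 4 = 4 + 2*m²)
O(L) = 0 (O(L) = -1*0 = 0)
(w*(-5))*O(W(I(2))) = (36*(-5))*0 = -180*0 = 0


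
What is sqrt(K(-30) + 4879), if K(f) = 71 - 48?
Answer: sqrt(4902) ≈ 70.014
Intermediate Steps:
K(f) = 23
sqrt(K(-30) + 4879) = sqrt(23 + 4879) = sqrt(4902)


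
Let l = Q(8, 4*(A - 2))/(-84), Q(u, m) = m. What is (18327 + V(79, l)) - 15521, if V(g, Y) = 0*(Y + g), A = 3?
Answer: 2806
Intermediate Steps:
l = -1/21 (l = (4*(3 - 2))/(-84) = (4*1)*(-1/84) = 4*(-1/84) = -1/21 ≈ -0.047619)
V(g, Y) = 0
(18327 + V(79, l)) - 15521 = (18327 + 0) - 15521 = 18327 - 15521 = 2806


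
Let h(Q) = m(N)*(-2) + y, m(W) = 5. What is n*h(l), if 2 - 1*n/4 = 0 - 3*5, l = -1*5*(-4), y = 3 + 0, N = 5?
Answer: -476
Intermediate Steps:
y = 3
l = 20 (l = -5*(-4) = 20)
h(Q) = -7 (h(Q) = 5*(-2) + 3 = -10 + 3 = -7)
n = 68 (n = 8 - 4*(0 - 3*5) = 8 - 4*(0 - 15) = 8 - 4*(-15) = 8 + 60 = 68)
n*h(l) = 68*(-7) = -476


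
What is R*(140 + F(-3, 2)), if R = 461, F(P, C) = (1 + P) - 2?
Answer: 62696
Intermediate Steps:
F(P, C) = -1 + P
R*(140 + F(-3, 2)) = 461*(140 + (-1 - 3)) = 461*(140 - 4) = 461*136 = 62696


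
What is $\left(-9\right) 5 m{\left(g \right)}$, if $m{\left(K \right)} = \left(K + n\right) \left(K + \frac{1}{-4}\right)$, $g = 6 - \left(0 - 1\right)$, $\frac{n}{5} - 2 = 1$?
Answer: $- \frac{13365}{2} \approx -6682.5$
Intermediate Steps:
$n = 15$ ($n = 10 + 5 \cdot 1 = 10 + 5 = 15$)
$g = 7$ ($g = 6 - \left(0 - 1\right) = 6 - -1 = 6 + 1 = 7$)
$m{\left(K \right)} = \left(15 + K\right) \left(- \frac{1}{4} + K\right)$ ($m{\left(K \right)} = \left(K + 15\right) \left(K + \frac{1}{-4}\right) = \left(15 + K\right) \left(K - \frac{1}{4}\right) = \left(15 + K\right) \left(- \frac{1}{4} + K\right)$)
$\left(-9\right) 5 m{\left(g \right)} = \left(-9\right) 5 \left(- \frac{15}{4} + 7^{2} + \frac{59}{4} \cdot 7\right) = - 45 \left(- \frac{15}{4} + 49 + \frac{413}{4}\right) = \left(-45\right) \frac{297}{2} = - \frac{13365}{2}$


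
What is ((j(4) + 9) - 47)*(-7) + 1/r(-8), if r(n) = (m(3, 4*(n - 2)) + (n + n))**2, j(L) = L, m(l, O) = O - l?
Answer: 828479/3481 ≈ 238.00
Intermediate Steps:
r(n) = (-11 + 6*n)**2 (r(n) = ((4*(n - 2) - 1*3) + (n + n))**2 = ((4*(-2 + n) - 3) + 2*n)**2 = (((-8 + 4*n) - 3) + 2*n)**2 = ((-11 + 4*n) + 2*n)**2 = (-11 + 6*n)**2)
((j(4) + 9) - 47)*(-7) + 1/r(-8) = ((4 + 9) - 47)*(-7) + 1/((-11 + 6*(-8))**2) = (13 - 47)*(-7) + 1/((-11 - 48)**2) = -34*(-7) + 1/((-59)**2) = 238 + 1/3481 = 828479/3481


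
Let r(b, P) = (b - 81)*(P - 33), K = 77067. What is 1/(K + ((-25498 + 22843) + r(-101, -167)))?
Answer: 1/110812 ≈ 9.0243e-6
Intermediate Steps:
r(b, P) = (-81 + b)*(-33 + P)
1/(K + ((-25498 + 22843) + r(-101, -167))) = 1/(77067 + ((-25498 + 22843) + (2673 - 81*(-167) - 33*(-101) - 167*(-101)))) = 1/(77067 + (-2655 + (2673 + 13527 + 3333 + 16867))) = 1/(77067 + (-2655 + 36400)) = 1/(77067 + 33745) = 1/110812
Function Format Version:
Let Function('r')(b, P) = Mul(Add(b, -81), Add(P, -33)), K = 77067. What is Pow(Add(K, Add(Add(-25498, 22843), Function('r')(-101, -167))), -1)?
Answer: Rational(1, 110812) ≈ 9.0243e-6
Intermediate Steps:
Function('r')(b, P) = Mul(Add(-81, b), Add(-33, P))
Pow(Add(K, Add(Add(-25498, 22843), Function('r')(-101, -167))), -1) = Pow(Add(77067, Add(Add(-25498, 22843), Add(2673, Mul(-81, -167), Mul(-33, -101), Mul(-167, -101)))), -1) = Pow(Add(77067, Add(-2655, Add(2673, 13527, 3333, 16867))), -1) = Pow(Add(77067, Add(-2655, 36400)), -1) = Pow(Add(77067, 33745), -1) = Pow(110812, -1) = Rational(1, 110812)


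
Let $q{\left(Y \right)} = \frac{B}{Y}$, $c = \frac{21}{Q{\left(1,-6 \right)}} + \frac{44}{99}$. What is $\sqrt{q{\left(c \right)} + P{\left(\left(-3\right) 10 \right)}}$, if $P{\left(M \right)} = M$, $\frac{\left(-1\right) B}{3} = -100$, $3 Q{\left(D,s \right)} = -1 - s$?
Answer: $\frac{i \sqrt{2412570}}{587} \approx 2.6461 i$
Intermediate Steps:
$Q{\left(D,s \right)} = - \frac{1}{3} - \frac{s}{3}$ ($Q{\left(D,s \right)} = \frac{-1 - s}{3} = - \frac{1}{3} - \frac{s}{3}$)
$B = 300$ ($B = \left(-3\right) \left(-100\right) = 300$)
$c = \frac{587}{45}$ ($c = \frac{21}{- \frac{1}{3} - -2} + \frac{44}{99} = \frac{21}{- \frac{1}{3} + 2} + 44 \cdot \frac{1}{99} = \frac{21}{\frac{5}{3}} + \frac{4}{9} = 21 \cdot \frac{3}{5} + \frac{4}{9} = \frac{63}{5} + \frac{4}{9} = \frac{587}{45} \approx 13.044$)
$q{\left(Y \right)} = \frac{300}{Y}$
$\sqrt{q{\left(c \right)} + P{\left(\left(-3\right) 10 \right)}} = \sqrt{\frac{300}{\frac{587}{45}} - 30} = \sqrt{300 \cdot \frac{45}{587} - 30} = \sqrt{\frac{13500}{587} - 30} = \sqrt{- \frac{4110}{587}} = \frac{i \sqrt{2412570}}{587}$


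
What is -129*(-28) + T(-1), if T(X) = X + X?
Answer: 3610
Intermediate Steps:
T(X) = 2*X
-129*(-28) + T(-1) = -129*(-28) + 2*(-1) = 3612 - 2 = 3610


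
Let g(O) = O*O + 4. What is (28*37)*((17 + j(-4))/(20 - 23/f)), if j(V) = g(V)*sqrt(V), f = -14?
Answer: 246568/303 + 580160*I/303 ≈ 813.76 + 1914.7*I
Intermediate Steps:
g(O) = 4 + O**2 (g(O) = O**2 + 4 = 4 + O**2)
j(V) = sqrt(V)*(4 + V**2) (j(V) = (4 + V**2)*sqrt(V) = sqrt(V)*(4 + V**2))
(28*37)*((17 + j(-4))/(20 - 23/f)) = (28*37)*((17 + sqrt(-4)*(4 + (-4)**2))/(20 - 23/(-14))) = 1036*((17 + (2*I)*(4 + 16))/(20 - 23*(-1/14))) = 1036*((17 + (2*I)*20)/(20 + 23/14)) = 1036*((17 + 40*I)/(303/14)) = 1036*((17 + 40*I)*(14/303)) = 1036*(238/303 + 560*I/303) = 246568/303 + 580160*I/303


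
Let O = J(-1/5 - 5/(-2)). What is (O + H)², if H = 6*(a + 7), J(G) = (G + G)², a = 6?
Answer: 6145441/625 ≈ 9832.7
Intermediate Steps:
J(G) = 4*G² (J(G) = (2*G)² = 4*G²)
O = 529/25 (O = 4*(-1/5 - 5/(-2))² = 4*(-1*⅕ - 5*(-½))² = 4*(-⅕ + 5/2)² = 4*(23/10)² = 4*(529/100) = 529/25 ≈ 21.160)
H = 78 (H = 6*(6 + 7) = 6*13 = 78)
(O + H)² = (529/25 + 78)² = (2479/25)² = 6145441/625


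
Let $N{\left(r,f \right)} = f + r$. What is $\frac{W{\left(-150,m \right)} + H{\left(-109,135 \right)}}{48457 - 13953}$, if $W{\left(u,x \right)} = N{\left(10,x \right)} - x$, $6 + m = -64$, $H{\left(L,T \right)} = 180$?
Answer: $\frac{5}{908} \approx 0.0055066$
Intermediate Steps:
$m = -70$ ($m = -6 - 64 = -70$)
$W{\left(u,x \right)} = 10$ ($W{\left(u,x \right)} = \left(x + 10\right) - x = \left(10 + x\right) - x = 10$)
$\frac{W{\left(-150,m \right)} + H{\left(-109,135 \right)}}{48457 - 13953} = \frac{10 + 180}{48457 - 13953} = \frac{190}{34504} = 190 \cdot \frac{1}{34504} = \frac{5}{908}$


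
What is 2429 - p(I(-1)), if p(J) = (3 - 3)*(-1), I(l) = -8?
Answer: 2429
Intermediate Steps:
p(J) = 0 (p(J) = 0*(-1) = 0)
2429 - p(I(-1)) = 2429 - 1*0 = 2429 + 0 = 2429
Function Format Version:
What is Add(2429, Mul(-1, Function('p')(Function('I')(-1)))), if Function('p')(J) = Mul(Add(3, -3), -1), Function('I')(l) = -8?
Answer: 2429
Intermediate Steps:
Function('p')(J) = 0 (Function('p')(J) = Mul(0, -1) = 0)
Add(2429, Mul(-1, Function('p')(Function('I')(-1)))) = Add(2429, Mul(-1, 0)) = Add(2429, 0) = 2429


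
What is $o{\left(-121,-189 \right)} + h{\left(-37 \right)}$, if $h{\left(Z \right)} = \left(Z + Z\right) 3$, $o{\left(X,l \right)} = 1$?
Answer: $-221$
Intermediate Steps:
$h{\left(Z \right)} = 6 Z$ ($h{\left(Z \right)} = 2 Z 3 = 6 Z$)
$o{\left(-121,-189 \right)} + h{\left(-37 \right)} = 1 + 6 \left(-37\right) = 1 - 222 = -221$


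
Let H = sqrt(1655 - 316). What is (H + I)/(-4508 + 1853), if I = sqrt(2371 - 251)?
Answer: -2*sqrt(530)/2655 - sqrt(1339)/2655 ≈ -0.031125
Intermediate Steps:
H = sqrt(1339) ≈ 36.592
I = 2*sqrt(530) (I = sqrt(2120) = 2*sqrt(530) ≈ 46.043)
(H + I)/(-4508 + 1853) = (sqrt(1339) + 2*sqrt(530))/(-4508 + 1853) = (sqrt(1339) + 2*sqrt(530))/(-2655) = (sqrt(1339) + 2*sqrt(530))*(-1/2655) = -2*sqrt(530)/2655 - sqrt(1339)/2655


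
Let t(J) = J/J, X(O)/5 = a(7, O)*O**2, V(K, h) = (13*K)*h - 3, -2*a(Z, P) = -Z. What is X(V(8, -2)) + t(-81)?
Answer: 1558237/2 ≈ 7.7912e+5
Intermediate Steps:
a(Z, P) = Z/2 (a(Z, P) = -(-1)*Z/2 = Z/2)
V(K, h) = -3 + 13*K*h (V(K, h) = 13*K*h - 3 = -3 + 13*K*h)
X(O) = 35*O**2/2 (X(O) = 5*(((1/2)*7)*O**2) = 5*(7*O**2/2) = 35*O**2/2)
t(J) = 1
X(V(8, -2)) + t(-81) = 35*(-3 + 13*8*(-2))**2/2 + 1 = 35*(-3 - 208)**2/2 + 1 = (35/2)*(-211)**2 + 1 = (35/2)*44521 + 1 = 1558235/2 + 1 = 1558237/2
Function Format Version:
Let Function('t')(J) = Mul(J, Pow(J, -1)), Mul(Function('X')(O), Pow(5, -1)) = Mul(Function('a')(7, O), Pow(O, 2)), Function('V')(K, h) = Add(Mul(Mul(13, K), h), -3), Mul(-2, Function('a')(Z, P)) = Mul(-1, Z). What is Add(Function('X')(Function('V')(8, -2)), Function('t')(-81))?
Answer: Rational(1558237, 2) ≈ 7.7912e+5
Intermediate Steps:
Function('a')(Z, P) = Mul(Rational(1, 2), Z) (Function('a')(Z, P) = Mul(Rational(-1, 2), Mul(-1, Z)) = Mul(Rational(1, 2), Z))
Function('V')(K, h) = Add(-3, Mul(13, K, h)) (Function('V')(K, h) = Add(Mul(13, K, h), -3) = Add(-3, Mul(13, K, h)))
Function('X')(O) = Mul(Rational(35, 2), Pow(O, 2)) (Function('X')(O) = Mul(5, Mul(Mul(Rational(1, 2), 7), Pow(O, 2))) = Mul(5, Mul(Rational(7, 2), Pow(O, 2))) = Mul(Rational(35, 2), Pow(O, 2)))
Function('t')(J) = 1
Add(Function('X')(Function('V')(8, -2)), Function('t')(-81)) = Add(Mul(Rational(35, 2), Pow(Add(-3, Mul(13, 8, -2)), 2)), 1) = Add(Mul(Rational(35, 2), Pow(Add(-3, -208), 2)), 1) = Add(Mul(Rational(35, 2), Pow(-211, 2)), 1) = Add(Mul(Rational(35, 2), 44521), 1) = Add(Rational(1558235, 2), 1) = Rational(1558237, 2)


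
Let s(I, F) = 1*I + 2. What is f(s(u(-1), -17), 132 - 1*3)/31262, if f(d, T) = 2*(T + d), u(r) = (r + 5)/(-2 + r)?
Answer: 389/46893 ≈ 0.0082955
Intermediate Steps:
u(r) = (5 + r)/(-2 + r)
s(I, F) = 2 + I (s(I, F) = I + 2 = 2 + I)
f(d, T) = 2*T + 2*d
f(s(u(-1), -17), 132 - 1*3)/31262 = (2*(132 - 1*3) + 2*(2 + (5 - 1)/(-2 - 1)))/31262 = (2*(132 - 3) + 2*(2 + 4/(-3)))*(1/31262) = (2*129 + 2*(2 - ⅓*4))*(1/31262) = (258 + 2*(2 - 4/3))*(1/31262) = (258 + 2*(⅔))*(1/31262) = (258 + 4/3)*(1/31262) = (778/3)*(1/31262) = 389/46893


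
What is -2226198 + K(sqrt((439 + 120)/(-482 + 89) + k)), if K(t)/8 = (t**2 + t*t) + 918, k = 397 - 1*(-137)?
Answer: -868660774/393 ≈ -2.2103e+6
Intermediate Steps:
k = 534 (k = 397 + 137 = 534)
K(t) = 7344 + 16*t**2 (K(t) = 8*((t**2 + t*t) + 918) = 8*((t**2 + t**2) + 918) = 8*(2*t**2 + 918) = 8*(918 + 2*t**2) = 7344 + 16*t**2)
-2226198 + K(sqrt((439 + 120)/(-482 + 89) + k)) = -2226198 + (7344 + 16*(sqrt((439 + 120)/(-482 + 89) + 534))**2) = -2226198 + (7344 + 16*(sqrt(559/(-393) + 534))**2) = -2226198 + (7344 + 16*(sqrt(559*(-1/393) + 534))**2) = -2226198 + (7344 + 16*(sqrt(-559/393 + 534))**2) = -2226198 + (7344 + 16*(sqrt(209303/393))**2) = -2226198 + (7344 + 16*(sqrt(82256079)/393)**2) = -2226198 + (7344 + 16*(209303/393)) = -2226198 + (7344 + 3348848/393) = -2226198 + 6235040/393 = -868660774/393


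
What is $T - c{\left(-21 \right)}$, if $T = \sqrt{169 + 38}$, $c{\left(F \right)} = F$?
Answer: $21 + 3 \sqrt{23} \approx 35.388$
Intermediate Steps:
$T = 3 \sqrt{23}$ ($T = \sqrt{207} = 3 \sqrt{23} \approx 14.387$)
$T - c{\left(-21 \right)} = 3 \sqrt{23} - -21 = 3 \sqrt{23} + 21 = 21 + 3 \sqrt{23}$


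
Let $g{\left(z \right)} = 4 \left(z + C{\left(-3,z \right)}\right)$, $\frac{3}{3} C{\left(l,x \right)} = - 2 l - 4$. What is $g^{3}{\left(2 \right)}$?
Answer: $4096$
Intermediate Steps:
$C{\left(l,x \right)} = -4 - 2 l$ ($C{\left(l,x \right)} = - 2 l - 4 = -4 - 2 l$)
$g{\left(z \right)} = 8 + 4 z$ ($g{\left(z \right)} = 4 \left(z - -2\right) = 4 \left(z + \left(-4 + 6\right)\right) = 4 \left(z + 2\right) = 4 \left(2 + z\right) = 8 + 4 z$)
$g^{3}{\left(2 \right)} = \left(8 + 4 \cdot 2\right)^{3} = \left(8 + 8\right)^{3} = 16^{3} = 4096$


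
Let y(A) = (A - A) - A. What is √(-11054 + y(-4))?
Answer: 5*I*√442 ≈ 105.12*I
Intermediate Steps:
y(A) = -A (y(A) = 0 - A = -A)
√(-11054 + y(-4)) = √(-11054 - 1*(-4)) = √(-11054 + 4) = √(-11050) = 5*I*√442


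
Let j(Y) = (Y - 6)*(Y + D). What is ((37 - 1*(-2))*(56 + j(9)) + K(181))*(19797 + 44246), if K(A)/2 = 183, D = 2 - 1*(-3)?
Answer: 268212084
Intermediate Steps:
D = 5 (D = 2 + 3 = 5)
K(A) = 366 (K(A) = 2*183 = 366)
j(Y) = (-6 + Y)*(5 + Y) (j(Y) = (Y - 6)*(Y + 5) = (-6 + Y)*(5 + Y))
((37 - 1*(-2))*(56 + j(9)) + K(181))*(19797 + 44246) = ((37 - 1*(-2))*(56 + (-30 + 9² - 1*9)) + 366)*(19797 + 44246) = ((37 + 2)*(56 + (-30 + 81 - 9)) + 366)*64043 = (39*(56 + 42) + 366)*64043 = (39*98 + 366)*64043 = (3822 + 366)*64043 = 4188*64043 = 268212084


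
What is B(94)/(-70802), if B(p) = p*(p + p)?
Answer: -8836/35401 ≈ -0.24960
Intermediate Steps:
B(p) = 2*p² (B(p) = p*(2*p) = 2*p²)
B(94)/(-70802) = (2*94²)/(-70802) = (2*8836)*(-1/70802) = 17672*(-1/70802) = -8836/35401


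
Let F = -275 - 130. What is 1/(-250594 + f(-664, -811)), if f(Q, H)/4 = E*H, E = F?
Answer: 1/1063226 ≈ 9.4053e-7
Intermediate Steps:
F = -405
E = -405
f(Q, H) = -1620*H (f(Q, H) = 4*(-405*H) = -1620*H)
1/(-250594 + f(-664, -811)) = 1/(-250594 - 1620*(-811)) = 1/(-250594 + 1313820) = 1/1063226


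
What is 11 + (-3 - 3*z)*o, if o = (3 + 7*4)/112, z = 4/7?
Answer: 7601/784 ≈ 9.6952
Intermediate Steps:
z = 4/7 (z = 4*(⅐) = 4/7 ≈ 0.57143)
o = 31/112 (o = (3 + 28)*(1/112) = 31*(1/112) = 31/112 ≈ 0.27679)
11 + (-3 - 3*z)*o = 11 + (-3 - 3*4/7)*(31/112) = 11 + (-3 - 12/7)*(31/112) = 11 - 33/7*31/112 = 11 - 1023/784 = 7601/784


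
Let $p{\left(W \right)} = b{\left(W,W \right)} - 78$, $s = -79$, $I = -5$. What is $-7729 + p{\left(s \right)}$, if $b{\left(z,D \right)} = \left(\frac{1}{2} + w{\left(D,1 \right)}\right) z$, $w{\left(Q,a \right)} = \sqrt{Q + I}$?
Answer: $- \frac{15693}{2} - 158 i \sqrt{21} \approx -7846.5 - 724.05 i$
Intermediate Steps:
$w{\left(Q,a \right)} = \sqrt{-5 + Q}$ ($w{\left(Q,a \right)} = \sqrt{Q - 5} = \sqrt{-5 + Q}$)
$b{\left(z,D \right)} = z \left(\frac{1}{2} + \sqrt{-5 + D}\right)$ ($b{\left(z,D \right)} = \left(\frac{1}{2} + \sqrt{-5 + D}\right) z = z \left(\frac{1}{2} + \sqrt{-5 + D}\right)$)
$p{\left(W \right)} = -78 + W \left(\frac{1}{2} + \sqrt{-5 + W}\right)$ ($p{\left(W \right)} = W \left(\frac{1}{2} + \sqrt{-5 + W}\right) - 78 = -78 + W \left(\frac{1}{2} + \sqrt{-5 + W}\right)$)
$-7729 + p{\left(s \right)} = -7729 - \left(\frac{235}{2} + 79 \sqrt{-5 - 79}\right) = -7729 - \left(\frac{235}{2} + 158 i \sqrt{21}\right) = - \frac{15693}{2} - 158 i \sqrt{21}$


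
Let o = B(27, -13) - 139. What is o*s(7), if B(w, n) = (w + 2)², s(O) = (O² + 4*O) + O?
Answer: 58968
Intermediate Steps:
s(O) = O² + 5*O
B(w, n) = (2 + w)²
o = 702 (o = (2 + 27)² - 139 = 29² - 139 = 841 - 139 = 702)
o*s(7) = 702*(7*(5 + 7)) = 702*(7*12) = 702*84 = 58968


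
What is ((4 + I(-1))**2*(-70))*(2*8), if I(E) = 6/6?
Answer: -28000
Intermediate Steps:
I(E) = 1 (I(E) = 6*(1/6) = 1)
((4 + I(-1))**2*(-70))*(2*8) = ((4 + 1)**2*(-70))*(2*8) = (5**2*(-70))*16 = (25*(-70))*16 = -1750*16 = -28000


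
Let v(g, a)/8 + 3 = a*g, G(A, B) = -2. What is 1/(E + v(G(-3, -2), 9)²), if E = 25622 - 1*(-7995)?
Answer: 1/61841 ≈ 1.6170e-5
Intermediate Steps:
v(g, a) = -24 + 8*a*g (v(g, a) = -24 + 8*(a*g) = -24 + 8*a*g)
E = 33617 (E = 25622 + 7995 = 33617)
1/(E + v(G(-3, -2), 9)²) = 1/(33617 + (-24 + 8*9*(-2))²) = 1/(33617 + (-24 - 144)²) = 1/(33617 + (-168)²) = 1/(33617 + 28224) = 1/61841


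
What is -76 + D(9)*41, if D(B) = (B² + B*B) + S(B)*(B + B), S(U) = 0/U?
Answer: 6566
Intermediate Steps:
S(U) = 0
D(B) = 2*B² (D(B) = (B² + B*B) + 0*(B + B) = (B² + B²) + 0*(2*B) = 2*B² + 0 = 2*B²)
-76 + D(9)*41 = -76 + (2*9²)*41 = -76 + (2*81)*41 = -76 + 162*41 = -76 + 6642 = 6566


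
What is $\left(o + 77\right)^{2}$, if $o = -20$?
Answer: $3249$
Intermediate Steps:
$\left(o + 77\right)^{2} = \left(-20 + 77\right)^{2} = 57^{2} = 3249$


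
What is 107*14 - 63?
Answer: 1435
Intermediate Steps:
107*14 - 63 = 1498 - 63 = 1435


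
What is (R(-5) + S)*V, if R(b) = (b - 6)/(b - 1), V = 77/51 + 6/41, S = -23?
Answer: -439801/12546 ≈ -35.055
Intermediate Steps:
V = 3463/2091 (V = 77*(1/51) + 6*(1/41) = 77/51 + 6/41 = 3463/2091 ≈ 1.6561)
R(b) = (-6 + b)/(-1 + b)
(R(-5) + S)*V = ((-6 - 5)/(-1 - 5) - 23)*(3463/2091) = (-11/(-6) - 23)*(3463/2091) = (-1/6*(-11) - 23)*(3463/2091) = (11/6 - 23)*(3463/2091) = -127/6*3463/2091 = -439801/12546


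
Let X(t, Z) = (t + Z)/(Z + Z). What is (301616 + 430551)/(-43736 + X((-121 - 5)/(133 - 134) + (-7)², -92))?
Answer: -134718728/8047507 ≈ -16.740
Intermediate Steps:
X(t, Z) = (Z + t)/(2*Z) (X(t, Z) = (Z + t)/((2*Z)) = (Z + t)*(1/(2*Z)) = (Z + t)/(2*Z))
(301616 + 430551)/(-43736 + X((-121 - 5)/(133 - 134) + (-7)², -92)) = (301616 + 430551)/(-43736 + (½)*(-92 + ((-121 - 5)/(133 - 134) + (-7)²))/(-92)) = 732167/(-43736 + (½)*(-1/92)*(-92 + (-126/(-1) + 49))) = 732167/(-43736 + (½)*(-1/92)*(-92 + (-126*(-1) + 49))) = 732167/(-43736 + (½)*(-1/92)*(-92 + (126 + 49))) = 732167/(-43736 + (½)*(-1/92)*(-92 + 175)) = 732167/(-43736 + (½)*(-1/92)*83) = 732167/(-43736 - 83/184) = 732167/(-8047507/184) = 732167*(-184/8047507) = -134718728/8047507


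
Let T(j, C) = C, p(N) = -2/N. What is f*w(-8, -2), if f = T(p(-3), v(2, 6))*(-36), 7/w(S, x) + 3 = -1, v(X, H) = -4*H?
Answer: -1512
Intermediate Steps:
w(S, x) = -7/4 (w(S, x) = 7/(-3 - 1) = 7/(-4) = 7*(-¼) = -7/4)
f = 864 (f = -4*6*(-36) = -24*(-36) = 864)
f*w(-8, -2) = 864*(-7/4) = -1512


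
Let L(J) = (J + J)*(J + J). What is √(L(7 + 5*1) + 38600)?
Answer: 2*√9794 ≈ 197.93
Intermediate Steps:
L(J) = 4*J² (L(J) = (2*J)*(2*J) = 4*J²)
√(L(7 + 5*1) + 38600) = √(4*(7 + 5*1)² + 38600) = √(4*(7 + 5)² + 38600) = √(4*12² + 38600) = √(4*144 + 38600) = √(576 + 38600) = √39176 = 2*√9794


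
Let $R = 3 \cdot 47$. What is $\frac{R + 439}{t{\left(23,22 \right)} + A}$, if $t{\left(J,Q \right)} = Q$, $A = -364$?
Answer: $- \frac{290}{171} \approx -1.6959$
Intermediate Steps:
$R = 141$
$\frac{R + 439}{t{\left(23,22 \right)} + A} = \frac{141 + 439}{22 - 364} = \frac{580}{-342} = 580 \left(- \frac{1}{342}\right) = - \frac{290}{171}$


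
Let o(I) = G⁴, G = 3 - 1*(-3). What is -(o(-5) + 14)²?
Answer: -1716100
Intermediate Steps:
G = 6 (G = 3 + 3 = 6)
o(I) = 1296 (o(I) = 6⁴ = 1296)
-(o(-5) + 14)² = -(1296 + 14)² = -1*1310² = -1*1716100 = -1716100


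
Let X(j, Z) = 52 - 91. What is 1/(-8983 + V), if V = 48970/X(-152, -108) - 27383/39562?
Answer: -1542918/15798451471 ≈ -9.7663e-5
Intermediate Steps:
X(j, Z) = -39
V = -1938419077/1542918 (V = 48970/(-39) - 27383/39562 = 48970*(-1/39) - 27383*1/39562 = -48970/39 - 27383/39562 = -1938419077/1542918 ≈ -1256.3)
1/(-8983 + V) = 1/(-8983 - 1938419077/1542918) = 1/(-15798451471/1542918) = -1542918/15798451471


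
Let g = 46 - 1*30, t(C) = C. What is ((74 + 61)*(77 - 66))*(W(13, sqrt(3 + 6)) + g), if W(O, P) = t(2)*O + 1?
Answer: 63855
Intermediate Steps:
W(O, P) = 1 + 2*O (W(O, P) = 2*O + 1 = 1 + 2*O)
g = 16 (g = 46 - 30 = 16)
((74 + 61)*(77 - 66))*(W(13, sqrt(3 + 6)) + g) = ((74 + 61)*(77 - 66))*((1 + 2*13) + 16) = (135*11)*((1 + 26) + 16) = 1485*(27 + 16) = 1485*43 = 63855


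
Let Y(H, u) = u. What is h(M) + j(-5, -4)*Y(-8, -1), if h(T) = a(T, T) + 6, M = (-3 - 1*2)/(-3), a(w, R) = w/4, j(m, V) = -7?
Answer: 161/12 ≈ 13.417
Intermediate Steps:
a(w, R) = w/4 (a(w, R) = w*(1/4) = w/4)
M = 5/3 (M = (-3 - 2)*(-1/3) = -5*(-1/3) = 5/3 ≈ 1.6667)
h(T) = 6 + T/4 (h(T) = T/4 + 6 = 6 + T/4)
h(M) + j(-5, -4)*Y(-8, -1) = (6 + (1/4)*(5/3)) - 7*(-1) = (6 + 5/12) + 7 = 77/12 + 7 = 161/12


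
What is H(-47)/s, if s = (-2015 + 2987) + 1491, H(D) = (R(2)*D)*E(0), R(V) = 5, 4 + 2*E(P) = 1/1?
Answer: 235/1642 ≈ 0.14312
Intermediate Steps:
E(P) = -3/2 (E(P) = -2 + (1/1)/2 = -2 + (1*1)/2 = -2 + (½)*1 = -2 + ½ = -3/2)
H(D) = -15*D/2 (H(D) = (5*D)*(-3/2) = -15*D/2)
s = 2463 (s = 972 + 1491 = 2463)
H(-47)/s = -15/2*(-47)/2463 = (705/2)*(1/2463) = 235/1642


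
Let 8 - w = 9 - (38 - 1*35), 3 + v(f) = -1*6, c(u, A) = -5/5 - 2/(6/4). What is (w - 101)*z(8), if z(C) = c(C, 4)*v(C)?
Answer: -2079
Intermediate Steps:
c(u, A) = -7/3 (c(u, A) = -5*⅕ - 2/(6*(¼)) = -1 - 2/3/2 = -1 - 2*⅔ = -1 - 4/3 = -7/3)
v(f) = -9 (v(f) = -3 - 1*6 = -3 - 6 = -9)
w = 2 (w = 8 - (9 - (38 - 1*35)) = 8 - (9 - (38 - 35)) = 8 - (9 - 1*3) = 8 - (9 - 3) = 8 - 1*6 = 8 - 6 = 2)
z(C) = 21 (z(C) = -7/3*(-9) = 21)
(w - 101)*z(8) = (2 - 101)*21 = -99*21 = -2079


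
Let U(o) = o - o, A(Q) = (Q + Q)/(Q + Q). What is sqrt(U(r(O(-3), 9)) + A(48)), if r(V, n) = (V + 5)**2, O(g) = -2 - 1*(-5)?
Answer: 1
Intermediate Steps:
O(g) = 3 (O(g) = -2 + 5 = 3)
r(V, n) = (5 + V)**2
A(Q) = 1 (A(Q) = (2*Q)/((2*Q)) = (2*Q)*(1/(2*Q)) = 1)
U(o) = 0
sqrt(U(r(O(-3), 9)) + A(48)) = sqrt(0 + 1) = sqrt(1) = 1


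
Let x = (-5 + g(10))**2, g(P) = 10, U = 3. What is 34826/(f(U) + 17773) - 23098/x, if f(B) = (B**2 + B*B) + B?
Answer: -205067581/222425 ≈ -921.96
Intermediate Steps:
f(B) = B + 2*B**2 (f(B) = (B**2 + B**2) + B = 2*B**2 + B = B + 2*B**2)
x = 25 (x = (-5 + 10)**2 = 5**2 = 25)
34826/(f(U) + 17773) - 23098/x = 34826/(3*(1 + 2*3) + 17773) - 23098/25 = 34826/(3*(1 + 6) + 17773) - 23098*1/25 = 34826/(3*7 + 17773) - 23098/25 = 34826/(21 + 17773) - 23098/25 = 34826/17794 - 23098/25 = 34826*(1/17794) - 23098/25 = 17413/8897 - 23098/25 = -205067581/222425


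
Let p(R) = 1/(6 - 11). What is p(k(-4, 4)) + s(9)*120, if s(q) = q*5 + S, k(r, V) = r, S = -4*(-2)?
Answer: 31799/5 ≈ 6359.8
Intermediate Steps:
S = 8
s(q) = 8 + 5*q (s(q) = q*5 + 8 = 5*q + 8 = 8 + 5*q)
p(R) = -⅕ (p(R) = 1/(-5) = -⅕)
p(k(-4, 4)) + s(9)*120 = -⅕ + (8 + 5*9)*120 = -⅕ + (8 + 45)*120 = -⅕ + 53*120 = -⅕ + 6360 = 31799/5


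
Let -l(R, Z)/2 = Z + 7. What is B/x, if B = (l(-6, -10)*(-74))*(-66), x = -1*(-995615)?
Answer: 29304/995615 ≈ 0.029433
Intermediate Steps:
x = 995615
l(R, Z) = -14 - 2*Z (l(R, Z) = -2*(Z + 7) = -2*(7 + Z) = -14 - 2*Z)
B = 29304 (B = ((-14 - 2*(-10))*(-74))*(-66) = ((-14 + 20)*(-74))*(-66) = (6*(-74))*(-66) = -444*(-66) = 29304)
B/x = 29304/995615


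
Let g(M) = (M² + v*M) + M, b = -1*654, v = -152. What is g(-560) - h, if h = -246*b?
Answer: 237276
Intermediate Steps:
b = -654
g(M) = M² - 151*M (g(M) = (M² - 152*M) + M = M² - 151*M)
h = 160884 (h = -246*(-654) = 160884)
g(-560) - h = -560*(-151 - 560) - 1*160884 = -560*(-711) - 160884 = 398160 - 160884 = 237276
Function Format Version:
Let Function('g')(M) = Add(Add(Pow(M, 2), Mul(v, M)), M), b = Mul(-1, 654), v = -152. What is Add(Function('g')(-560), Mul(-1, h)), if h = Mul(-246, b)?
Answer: 237276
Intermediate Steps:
b = -654
Function('g')(M) = Add(Pow(M, 2), Mul(-151, M)) (Function('g')(M) = Add(Add(Pow(M, 2), Mul(-152, M)), M) = Add(Pow(M, 2), Mul(-151, M)))
h = 160884 (h = Mul(-246, -654) = 160884)
Add(Function('g')(-560), Mul(-1, h)) = Add(Mul(-560, Add(-151, -560)), Mul(-1, 160884)) = Add(Mul(-560, -711), -160884) = Add(398160, -160884) = 237276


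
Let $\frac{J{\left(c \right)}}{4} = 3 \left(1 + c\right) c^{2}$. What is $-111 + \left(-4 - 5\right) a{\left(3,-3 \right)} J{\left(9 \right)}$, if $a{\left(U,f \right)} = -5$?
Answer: $437289$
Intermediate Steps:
$J{\left(c \right)} = 4 c^{2} \left(3 + 3 c\right)$ ($J{\left(c \right)} = 4 \cdot 3 \left(1 + c\right) c^{2} = 4 \left(3 + 3 c\right) c^{2} = 4 c^{2} \left(3 + 3 c\right)$)
$-111 + \left(-4 - 5\right) a{\left(3,-3 \right)} J{\left(9 \right)} = -111 + \left(-4 - 5\right) \left(-5\right) 12 \cdot 9^{2} \left(1 + 9\right) = -111 + \left(-9\right) \left(-5\right) 12 \cdot 81 \cdot 10 = -111 + 45 \cdot 9720 = -111 + 437400 = 437289$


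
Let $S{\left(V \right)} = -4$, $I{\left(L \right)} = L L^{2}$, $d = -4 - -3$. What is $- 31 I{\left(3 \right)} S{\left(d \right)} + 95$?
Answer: $3443$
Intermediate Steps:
$d = -1$ ($d = -4 + 3 = -1$)
$I{\left(L \right)} = L^{3}$
$- 31 I{\left(3 \right)} S{\left(d \right)} + 95 = - 31 \cdot 3^{3} \left(-4\right) + 95 = \left(-31\right) 27 \left(-4\right) + 95 = \left(-837\right) \left(-4\right) + 95 = 3348 + 95 = 3443$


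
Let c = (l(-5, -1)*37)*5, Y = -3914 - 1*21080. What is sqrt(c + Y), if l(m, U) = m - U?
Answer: I*sqrt(25734) ≈ 160.42*I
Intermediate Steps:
Y = -24994 (Y = -3914 - 21080 = -24994)
c = -740 (c = ((-5 - 1*(-1))*37)*5 = ((-5 + 1)*37)*5 = -4*37*5 = -148*5 = -740)
sqrt(c + Y) = sqrt(-740 - 24994) = sqrt(-25734) = I*sqrt(25734)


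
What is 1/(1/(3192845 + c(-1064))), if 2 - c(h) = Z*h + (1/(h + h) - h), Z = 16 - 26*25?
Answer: 5356616497/2128 ≈ 2.5172e+6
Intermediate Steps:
Z = -634 (Z = 16 - 650 = -634)
c(h) = 2 + 635*h - 1/(2*h) (c(h) = 2 - (-634*h + (1/(h + h) - h)) = 2 - (-634*h + (1/(2*h) - h)) = 2 - (1/(2*h) - 635*h) = 2 + (635*h - 1/(2*h)) = 2 + 635*h - 1/(2*h))
1/(1/(3192845 + c(-1064))) = 1/(1/(3192845 + (2 + 635*(-1064) - ½/(-1064)))) = 1/(1/(3192845 + (2 - 675640 - ½*(-1/1064)))) = 1/(1/(3192845 + (2 - 675640 + 1/2128))) = 1/(1/(3192845 - 1437757663/2128)) = 1/(1/(5356616497/2128)) = 1/(2128/5356616497) = 5356616497/2128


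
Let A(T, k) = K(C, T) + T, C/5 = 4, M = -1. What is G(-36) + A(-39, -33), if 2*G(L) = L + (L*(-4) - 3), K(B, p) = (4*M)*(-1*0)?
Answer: 27/2 ≈ 13.500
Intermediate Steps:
C = 20 (C = 5*4 = 20)
K(B, p) = 0 (K(B, p) = (4*(-1))*(-1*0) = -4*0 = 0)
G(L) = -3/2 - 3*L/2 (G(L) = (L + (L*(-4) - 3))/2 = (L + (-4*L - 3))/2 = (L + (-3 - 4*L))/2 = (-3 - 3*L)/2 = -3/2 - 3*L/2)
A(T, k) = T (A(T, k) = 0 + T = T)
G(-36) + A(-39, -33) = (-3/2 - 3/2*(-36)) - 39 = (-3/2 + 54) - 39 = 105/2 - 39 = 27/2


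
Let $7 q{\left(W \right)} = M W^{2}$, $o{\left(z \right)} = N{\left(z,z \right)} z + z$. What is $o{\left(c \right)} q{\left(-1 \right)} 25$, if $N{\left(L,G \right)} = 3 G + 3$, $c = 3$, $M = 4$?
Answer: $\frac{3900}{7} \approx 557.14$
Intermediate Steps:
$N{\left(L,G \right)} = 3 + 3 G$
$o{\left(z \right)} = z + z \left(3 + 3 z\right)$ ($o{\left(z \right)} = \left(3 + 3 z\right) z + z = z \left(3 + 3 z\right) + z = z + z \left(3 + 3 z\right)$)
$q{\left(W \right)} = \frac{4 W^{2}}{7}$
$o{\left(c \right)} q{\left(-1 \right)} 25 = 3 \left(4 + 3 \cdot 3\right) \frac{4 \left(-1\right)^{2}}{7} \cdot 25 = 3 \left(4 + 9\right) \frac{4}{7} \cdot 1 \cdot 25 = 3 \cdot 13 \cdot \frac{4}{7} \cdot 25 = 39 \cdot \frac{4}{7} \cdot 25 = \frac{156}{7} \cdot 25 = \frac{3900}{7}$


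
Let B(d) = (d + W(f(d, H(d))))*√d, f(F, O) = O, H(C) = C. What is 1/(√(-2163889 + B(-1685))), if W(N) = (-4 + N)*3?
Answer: (-2163889 - 6752*I*√1685)^(-½) ≈ 4.3095e-5 + 0.00067567*I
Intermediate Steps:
W(N) = -12 + 3*N
B(d) = √d*(-12 + 4*d) (B(d) = (d + (-12 + 3*d))*√d = (-12 + 4*d)*√d = √d*(-12 + 4*d))
1/(√(-2163889 + B(-1685))) = 1/(√(-2163889 + 4*√(-1685)*(-3 - 1685))) = 1/(√(-2163889 + 4*(I*√1685)*(-1688))) = 1/(√(-2163889 - 6752*I*√1685)) = (-2163889 - 6752*I*√1685)^(-½)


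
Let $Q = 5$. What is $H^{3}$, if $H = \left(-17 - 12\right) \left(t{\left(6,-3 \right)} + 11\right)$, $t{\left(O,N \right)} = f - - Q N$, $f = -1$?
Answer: $3048625$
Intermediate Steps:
$t{\left(O,N \right)} = -1 + 5 N$ ($t{\left(O,N \right)} = -1 - - 5 N = -1 + 5 N$)
$H = 145$ ($H = \left(-17 - 12\right) \left(\left(-1 + 5 \left(-3\right)\right) + 11\right) = - 29 \left(\left(-1 - 15\right) + 11\right) = - 29 \left(-16 + 11\right) = \left(-29\right) \left(-5\right) = 145$)
$H^{3} = 145^{3} = 3048625$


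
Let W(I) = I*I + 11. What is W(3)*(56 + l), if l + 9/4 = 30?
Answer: 1675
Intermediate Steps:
W(I) = 11 + I² (W(I) = I² + 11 = 11 + I²)
l = 111/4 (l = -9/4 + 30 = 111/4 ≈ 27.750)
W(3)*(56 + l) = (11 + 3²)*(56 + 111/4) = (11 + 9)*(335/4) = 20*(335/4) = 1675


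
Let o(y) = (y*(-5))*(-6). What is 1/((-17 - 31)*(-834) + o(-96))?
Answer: 1/37152 ≈ 2.6916e-5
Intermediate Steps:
o(y) = 30*y (o(y) = -5*y*(-6) = 30*y)
1/((-17 - 31)*(-834) + o(-96)) = 1/((-17 - 31)*(-834) + 30*(-96)) = 1/(-48*(-834) - 2880) = 1/(40032 - 2880) = 1/37152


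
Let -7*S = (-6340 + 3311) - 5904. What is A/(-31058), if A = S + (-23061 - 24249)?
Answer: 322237/217406 ≈ 1.4822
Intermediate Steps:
S = 8933/7 (S = -((-6340 + 3311) - 5904)/7 = -(-3029 - 5904)/7 = -⅐*(-8933) = 8933/7 ≈ 1276.1)
A = -322237/7 (A = 8933/7 + (-23061 - 24249) = 8933/7 - 47310 = -322237/7 ≈ -46034.)
A/(-31058) = -322237/7/(-31058) = -322237/7*(-1/31058) = 322237/217406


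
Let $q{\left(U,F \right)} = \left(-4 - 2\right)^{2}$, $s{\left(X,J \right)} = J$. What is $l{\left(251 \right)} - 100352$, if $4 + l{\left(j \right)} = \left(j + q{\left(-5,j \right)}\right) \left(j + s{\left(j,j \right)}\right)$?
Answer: $43718$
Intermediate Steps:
$q{\left(U,F \right)} = 36$ ($q{\left(U,F \right)} = \left(-6\right)^{2} = 36$)
$l{\left(j \right)} = -4 + 2 j \left(36 + j\right)$ ($l{\left(j \right)} = -4 + \left(j + 36\right) \left(j + j\right) = -4 + \left(36 + j\right) 2 j = -4 + 2 j \left(36 + j\right)$)
$l{\left(251 \right)} - 100352 = \left(-4 + 2 \cdot 251^{2} + 72 \cdot 251\right) - 100352 = \left(-4 + 2 \cdot 63001 + 18072\right) - 100352 = \left(-4 + 126002 + 18072\right) - 100352 = 144070 - 100352 = 43718$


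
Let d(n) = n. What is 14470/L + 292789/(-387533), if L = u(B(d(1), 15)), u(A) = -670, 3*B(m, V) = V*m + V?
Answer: -580377114/25964711 ≈ -22.353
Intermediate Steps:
B(m, V) = V/3 + V*m/3 (B(m, V) = (V*m + V)/3 = (V + V*m)/3 = V/3 + V*m/3)
L = -670
14470/L + 292789/(-387533) = 14470/(-670) + 292789/(-387533) = 14470*(-1/670) + 292789*(-1/387533) = -1447/67 - 292789/387533 = -580377114/25964711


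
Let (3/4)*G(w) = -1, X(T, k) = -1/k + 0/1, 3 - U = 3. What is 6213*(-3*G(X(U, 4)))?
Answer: 24852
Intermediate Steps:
U = 0 (U = 3 - 1*3 = 3 - 3 = 0)
X(T, k) = -1/k (X(T, k) = -1/k + 0*1 = -1/k + 0 = -1/k)
G(w) = -4/3 (G(w) = (4/3)*(-1) = -4/3)
6213*(-3*G(X(U, 4))) = 6213*(-3*(-4/3)) = 6213*4 = 24852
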